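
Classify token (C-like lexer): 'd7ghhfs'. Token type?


Pattern: letter/underscore followed by alphanumerics, not a keyword
Type: IDENTIFIER


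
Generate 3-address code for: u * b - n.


Break into single-operator statements:
t1 = u * b
t2 = t1 - n


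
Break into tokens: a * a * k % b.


Scan left to right, longest-match per lexeme
Tokens: ID(a), OP(*), ID(a), OP(*), ID(k), OP(%), ID(b)


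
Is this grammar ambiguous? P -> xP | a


right-linear, alternatives start with distinct terminals 'x' vs 'a': unique leftmost derivation
Unambiguous


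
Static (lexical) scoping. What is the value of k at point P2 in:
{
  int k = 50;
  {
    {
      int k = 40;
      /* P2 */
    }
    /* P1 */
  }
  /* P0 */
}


k declared in the same block as P2
k = 40


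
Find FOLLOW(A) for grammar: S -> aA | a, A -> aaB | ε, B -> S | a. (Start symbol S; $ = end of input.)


$ ∈ FOLLOW(S). For each A -> αBβ: add FIRST(β)\{ε} to FOLLOW(B); if β nullable, add FOLLOW(A).
FOLLOW(A) = {$}


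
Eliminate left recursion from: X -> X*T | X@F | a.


Left-recursive alternatives: X*T, X@F; non-recursive: a
Introduce X': X -> aX', X' -> *TX' | @FX' | ε


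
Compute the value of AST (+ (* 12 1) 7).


Evaluate inner: (* 12 1) = 12
Evaluate root: (+ 12 7) = 19
Result: 19


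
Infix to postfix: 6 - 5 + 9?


Left to right (same or higher precedence on left)
Postfix: 6 5 - 9 +


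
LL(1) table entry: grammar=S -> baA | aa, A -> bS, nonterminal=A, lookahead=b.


For [A, b]: 'b' ∈ FIRST(bS)
Entry: A -> bS


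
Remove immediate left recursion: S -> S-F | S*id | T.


Left-recursive alternatives: S-F, S*id; non-recursive: T
Introduce S': S -> TS', S' -> -FS' | *idS' | ε


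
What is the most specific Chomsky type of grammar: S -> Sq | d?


Left-linear: every RHS is a terminal or one nonterminal followed by a terminal
Classification: Type 3 (Regular)


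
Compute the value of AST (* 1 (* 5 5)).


Evaluate inner: (* 5 5) = 25
Evaluate root: (* 1 25) = 25
Result: 25


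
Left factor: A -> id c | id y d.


Common prefix: 'id'
Factored: A -> id A', A' -> c | y d


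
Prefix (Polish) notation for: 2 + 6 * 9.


'*' binds tighter: tree is (+ 2 (* 6 9))
Prefix: + 2 * 6 9


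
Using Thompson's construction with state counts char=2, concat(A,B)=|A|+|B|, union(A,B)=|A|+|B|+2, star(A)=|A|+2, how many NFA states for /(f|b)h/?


Syntax tree has 3 char leaf(s), 1 union(s), 0 star(s)
chars contribute 3×2 = 6; each union adds +2; each star adds +2
Total: 6 + 2 + 0 = 8 states


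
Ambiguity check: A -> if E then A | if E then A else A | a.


dangling else: 'if E then if E then a else a' parses two ways
Ambiguous


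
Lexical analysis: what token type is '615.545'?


Pattern: digits with a decimal point
Type: FLOAT_LITERAL


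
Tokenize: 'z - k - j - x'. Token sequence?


Scan left to right, longest-match per lexeme
Tokens: ID(z), OP(-), ID(k), OP(-), ID(j), OP(-), ID(x)


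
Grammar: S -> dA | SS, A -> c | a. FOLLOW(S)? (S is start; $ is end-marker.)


$ ∈ FOLLOW(S). For each A -> αBβ: add FIRST(β)\{ε} to FOLLOW(B); if β nullable, add FOLLOW(A).
FOLLOW(S) = {$, d}


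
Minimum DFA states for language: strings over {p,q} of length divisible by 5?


Track length mod 5: states 0..4, accept at 0
Minimal DFA: 5 states


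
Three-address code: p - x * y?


Break into single-operator statements:
t1 = x * y
t2 = p - t1


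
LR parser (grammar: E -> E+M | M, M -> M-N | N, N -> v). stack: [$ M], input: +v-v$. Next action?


lookahead ∉ {-} so M won't extend; reduce E -> M
Action: reduce (E -> M)


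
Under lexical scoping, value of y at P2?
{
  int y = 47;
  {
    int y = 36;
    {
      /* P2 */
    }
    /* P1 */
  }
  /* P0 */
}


P2's block does not declare y; resolves to the enclosing declaration at depth 1
y = 36


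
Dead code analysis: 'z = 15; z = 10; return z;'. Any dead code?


first assignment to z is overwritten before any read
Dead: 'z = 15'


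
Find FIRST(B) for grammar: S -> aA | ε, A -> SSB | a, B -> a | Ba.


Per alternative of B: FIRST(a) = {a}; FIRST(Ba) = {a}
FIRST(B) = {a}


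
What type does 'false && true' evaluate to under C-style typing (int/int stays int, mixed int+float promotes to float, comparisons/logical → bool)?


Operand types: bool && bool
Rule: logical operators take bool operands and yield bool
Result type: bool


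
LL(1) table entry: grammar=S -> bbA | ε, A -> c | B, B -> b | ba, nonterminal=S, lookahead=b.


For [S, b]: 'b' ∈ FIRST(bbA)
Entry: S -> bbA


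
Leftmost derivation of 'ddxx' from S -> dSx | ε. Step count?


Derivation: S => dSx => ddSxx => ddxx
Steps: 3


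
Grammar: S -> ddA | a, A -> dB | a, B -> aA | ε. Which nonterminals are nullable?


A nonterminal is nullable iff some alternative derives ε (directly, or every symbol in it is nullable)
Nullable: {B}


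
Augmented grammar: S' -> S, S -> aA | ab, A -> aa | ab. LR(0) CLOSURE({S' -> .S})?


Start: S' -> .S
For each item with dot before a nonterminal B, add B -> .γ for every B-production
Closure: [S' -> .S, S -> .aA, S -> .ab]


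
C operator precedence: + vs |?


'+' is additive (level 9); '|' is bitwise OR (level 3)
Higher level binds tighter
'+' has higher precedence than '|'


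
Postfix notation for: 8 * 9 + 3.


Left to right (same or higher precedence on left)
Postfix: 8 9 * 3 +


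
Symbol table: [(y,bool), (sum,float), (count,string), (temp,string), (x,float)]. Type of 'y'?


Lookup 'y' → type bool


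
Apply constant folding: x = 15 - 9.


15 - 9 = 6 at compile time
Optimized: x = 6


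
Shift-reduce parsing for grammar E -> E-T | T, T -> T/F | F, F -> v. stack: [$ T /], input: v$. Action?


no handle; shift 'v'
Action: shift


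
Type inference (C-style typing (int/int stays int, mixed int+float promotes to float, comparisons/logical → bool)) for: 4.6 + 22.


Operand types: float + int
Rule: mixed int/float promotes to float; int/int stays int
Result type: float


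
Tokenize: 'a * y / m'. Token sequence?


Scan left to right, longest-match per lexeme
Tokens: ID(a), OP(*), ID(y), OP(/), ID(m)


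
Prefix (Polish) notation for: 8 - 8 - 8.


left-to-right (same/higher precedence on left): tree is (- (- 8 8) 8)
Prefix: - - 8 8 8


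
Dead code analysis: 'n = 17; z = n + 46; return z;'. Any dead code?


n is read by z's definition; z is returned
No dead code


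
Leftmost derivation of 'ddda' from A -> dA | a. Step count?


Derivation: A => dA => ddA => dddA => ddda
Steps: 4


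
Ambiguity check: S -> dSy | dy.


balanced d^n…y^n: each string has a unique parse
Unambiguous


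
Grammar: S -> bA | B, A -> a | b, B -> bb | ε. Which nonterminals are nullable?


A nonterminal is nullable iff some alternative derives ε (directly, or every symbol in it is nullable)
Nullable: {B, S}


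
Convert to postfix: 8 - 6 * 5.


* has higher precedence, evaluate 6*5 first
Postfix: 8 6 5 * -


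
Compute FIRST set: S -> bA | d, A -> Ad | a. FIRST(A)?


Per alternative of A: FIRST(Ad) = {a}; FIRST(a) = {a}
FIRST(A) = {a}


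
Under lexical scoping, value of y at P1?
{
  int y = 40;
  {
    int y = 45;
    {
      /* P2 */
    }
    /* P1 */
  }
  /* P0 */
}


y declared in the same block as P1
y = 45


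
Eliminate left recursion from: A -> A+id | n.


Left-recursive alternatives: A+id; non-recursive: n
Introduce A': A -> nA', A' -> +idA' | ε


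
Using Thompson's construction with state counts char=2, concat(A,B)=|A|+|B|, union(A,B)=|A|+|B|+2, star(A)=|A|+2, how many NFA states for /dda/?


Syntax tree has 3 char leaf(s), 0 union(s), 0 star(s)
chars contribute 3×2 = 6; each union adds +2; each star adds +2
Total: 6 + 0 + 0 = 6 states


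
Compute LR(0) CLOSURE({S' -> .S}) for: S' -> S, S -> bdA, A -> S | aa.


Start: S' -> .S
For each item with dot before a nonterminal B, add B -> .γ for every B-production
Closure: [S' -> .S, S -> .bdA]


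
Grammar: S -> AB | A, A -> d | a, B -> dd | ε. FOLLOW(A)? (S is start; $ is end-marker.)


$ ∈ FOLLOW(S). For each A -> αBβ: add FIRST(β)\{ε} to FOLLOW(B); if β nullable, add FOLLOW(A).
FOLLOW(A) = {$, d}


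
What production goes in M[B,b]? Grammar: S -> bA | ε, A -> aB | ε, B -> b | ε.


For [B, b]: 'b' ∈ FIRST(b)
Entry: B -> b


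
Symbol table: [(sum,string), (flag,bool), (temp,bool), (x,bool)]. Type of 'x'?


Lookup 'x' → type bool


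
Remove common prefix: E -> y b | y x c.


Common prefix: 'y'
Factored: E -> y E', E' -> b | x c


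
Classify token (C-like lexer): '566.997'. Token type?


Pattern: digits with a decimal point
Type: FLOAT_LITERAL


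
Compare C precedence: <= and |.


'<=' is relational (level 7); '|' is bitwise OR (level 3)
Higher level binds tighter
'<=' has higher precedence than '|'


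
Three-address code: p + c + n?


Break into single-operator statements:
t1 = p + c
t2 = t1 + n


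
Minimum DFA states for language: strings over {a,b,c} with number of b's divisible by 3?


Track (count of b) mod 3: states 0..2, accept at 0
Minimal DFA: 3 states


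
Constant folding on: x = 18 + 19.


18 + 19 = 37 at compile time
Optimized: x = 37


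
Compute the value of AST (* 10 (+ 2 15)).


Evaluate inner: (+ 2 15) = 17
Evaluate root: (* 10 17) = 170
Result: 170


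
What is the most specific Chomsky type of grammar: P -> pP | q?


Right-linear: every RHS is a terminal or a terminal followed by one nonterminal
Classification: Type 3 (Regular)


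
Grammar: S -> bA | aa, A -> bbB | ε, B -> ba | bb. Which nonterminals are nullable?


A nonterminal is nullable iff some alternative derives ε (directly, or every symbol in it is nullable)
Nullable: {A}


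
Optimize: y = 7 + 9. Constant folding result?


7 + 9 = 16 at compile time
Optimized: y = 16


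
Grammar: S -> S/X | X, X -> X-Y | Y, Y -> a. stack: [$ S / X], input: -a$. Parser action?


'-' can extend X; shift to build X -> X-Y
Action: shift


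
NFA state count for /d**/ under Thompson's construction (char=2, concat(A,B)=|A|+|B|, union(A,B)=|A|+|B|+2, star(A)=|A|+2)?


Syntax tree has 1 char leaf(s), 0 union(s), 2 star(s)
chars contribute 1×2 = 2; each union adds +2; each star adds +2
Total: 2 + 0 + 4 = 6 states


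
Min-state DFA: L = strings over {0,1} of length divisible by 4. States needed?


Track length mod 4: states 0..3, accept at 0
Minimal DFA: 4 states


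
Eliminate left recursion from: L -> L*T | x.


Left-recursive alternatives: L*T; non-recursive: x
Introduce L': L -> xL', L' -> *TL' | ε


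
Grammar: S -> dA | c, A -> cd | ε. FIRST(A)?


Per alternative of A: FIRST(cd) = {c}; FIRST(ε) = {ε}
FIRST(A) = {c, ε}


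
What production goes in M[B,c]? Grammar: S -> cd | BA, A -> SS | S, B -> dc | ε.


For [B, c]: ε is nullable and 'c' ∈ FOLLOW(B)
Entry: B -> ε


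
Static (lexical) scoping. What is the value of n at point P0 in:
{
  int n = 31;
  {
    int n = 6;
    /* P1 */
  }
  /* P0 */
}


n declared in the same block as P0
n = 31


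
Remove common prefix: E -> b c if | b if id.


Common prefix: 'b'
Factored: E -> b E', E' -> c if | if id


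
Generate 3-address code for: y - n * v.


Break into single-operator statements:
t1 = n * v
t2 = y - t1


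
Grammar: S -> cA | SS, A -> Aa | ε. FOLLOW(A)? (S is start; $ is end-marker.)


$ ∈ FOLLOW(S). For each A -> αBβ: add FIRST(β)\{ε} to FOLLOW(B); if β nullable, add FOLLOW(A).
FOLLOW(A) = {$, a, c}


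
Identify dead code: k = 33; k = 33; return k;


first assignment to k is overwritten before any read
Dead: 'k = 33'


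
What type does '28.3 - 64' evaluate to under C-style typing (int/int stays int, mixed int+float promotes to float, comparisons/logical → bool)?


Operand types: float - int
Rule: mixed int/float promotes to float; int/int stays int
Result type: float


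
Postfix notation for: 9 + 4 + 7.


Left to right (same or higher precedence on left)
Postfix: 9 4 + 7 +


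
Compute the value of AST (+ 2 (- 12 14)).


Evaluate inner: (- 12 14) = -2
Evaluate root: (+ 2 -2) = 0
Result: 0


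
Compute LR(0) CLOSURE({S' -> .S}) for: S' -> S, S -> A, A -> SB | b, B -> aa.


Start: S' -> .S
For each item with dot before a nonterminal B, add B -> .γ for every B-production
Closure: [S' -> .S, S -> .A, A -> .SB, A -> .b]


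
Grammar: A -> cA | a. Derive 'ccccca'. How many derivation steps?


Derivation: A => cA => ccA => cccA => ccccA => cccccA => ccccca
Steps: 6


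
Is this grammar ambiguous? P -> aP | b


right-linear, alternatives start with distinct terminals 'a' vs 'b': unique leftmost derivation
Unambiguous


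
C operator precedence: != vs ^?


'!=' is equality (level 6); '^' is bitwise XOR (level 4)
Higher level binds tighter
'!=' has higher precedence than '^'


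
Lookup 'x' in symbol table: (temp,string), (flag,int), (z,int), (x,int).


Lookup 'x' → type int


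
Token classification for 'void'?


Pattern: reserved word
Type: KEYWORD


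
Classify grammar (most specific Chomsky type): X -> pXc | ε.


Single nonterminal LHS, but p^n c^n is not regular
Classification: Type 2 (Context-Free)


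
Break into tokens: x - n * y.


Scan left to right, longest-match per lexeme
Tokens: ID(x), OP(-), ID(n), OP(*), ID(y)


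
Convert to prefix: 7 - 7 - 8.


left-to-right (same/higher precedence on left): tree is (- (- 7 7) 8)
Prefix: - - 7 7 8


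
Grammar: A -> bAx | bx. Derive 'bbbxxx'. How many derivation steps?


Derivation: A => bAx => bbAxx => bbbxxx
Steps: 3


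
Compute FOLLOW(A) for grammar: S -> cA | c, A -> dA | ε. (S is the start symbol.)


$ ∈ FOLLOW(S). For each A -> αBβ: add FIRST(β)\{ε} to FOLLOW(B); if β nullable, add FOLLOW(A).
FOLLOW(A) = {$}


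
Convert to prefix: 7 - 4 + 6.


left-to-right (same/higher precedence on left): tree is (+ (- 7 4) 6)
Prefix: + - 7 4 6


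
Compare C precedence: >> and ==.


'>>' is shift (level 8); '==' is equality (level 6)
Higher level binds tighter
'>>' has higher precedence than '=='


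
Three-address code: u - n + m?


Break into single-operator statements:
t1 = u - n
t2 = t1 + m


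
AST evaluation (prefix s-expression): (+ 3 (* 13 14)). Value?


Evaluate inner: (* 13 14) = 182
Evaluate root: (+ 3 182) = 185
Result: 185


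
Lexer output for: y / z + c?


Scan left to right, longest-match per lexeme
Tokens: ID(y), OP(/), ID(z), OP(+), ID(c)


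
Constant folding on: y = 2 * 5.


2 * 5 = 10 at compile time
Optimized: y = 10


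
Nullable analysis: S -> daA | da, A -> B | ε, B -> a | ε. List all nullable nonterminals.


A nonterminal is nullable iff some alternative derives ε (directly, or every symbol in it is nullable)
Nullable: {A, B}


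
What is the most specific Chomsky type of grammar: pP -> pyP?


LHS has context (more than one symbol) and |LHS| ≤ |RHS|
Classification: Type 1 (Context-Sensitive)


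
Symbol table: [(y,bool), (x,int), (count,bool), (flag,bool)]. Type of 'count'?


Lookup 'count' → type bool


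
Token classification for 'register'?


Pattern: reserved word
Type: KEYWORD


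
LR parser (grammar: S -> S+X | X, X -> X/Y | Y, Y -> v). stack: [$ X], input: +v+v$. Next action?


lookahead ∉ {/} so X won't extend; reduce S -> X
Action: reduce (S -> X)


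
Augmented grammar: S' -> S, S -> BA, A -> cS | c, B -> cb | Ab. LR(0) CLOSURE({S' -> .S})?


Start: S' -> .S
For each item with dot before a nonterminal B, add B -> .γ for every B-production
Closure: [S' -> .S, S -> .BA, B -> .cb, B -> .Ab, A -> .cS, A -> .c]


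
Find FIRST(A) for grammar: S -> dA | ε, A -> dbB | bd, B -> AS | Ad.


Per alternative of A: FIRST(dbB) = {d}; FIRST(bd) = {b}
FIRST(A) = {b, d}


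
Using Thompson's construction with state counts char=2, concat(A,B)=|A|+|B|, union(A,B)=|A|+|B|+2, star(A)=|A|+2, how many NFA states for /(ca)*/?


Syntax tree has 2 char leaf(s), 0 union(s), 1 star(s)
chars contribute 2×2 = 4; each union adds +2; each star adds +2
Total: 4 + 0 + 2 = 6 states


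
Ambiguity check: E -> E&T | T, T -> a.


precedence layered via separate nonterminal T: deterministic
Unambiguous


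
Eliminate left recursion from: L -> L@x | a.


Left-recursive alternatives: L@x; non-recursive: a
Introduce L': L -> aL', L' -> @xL' | ε


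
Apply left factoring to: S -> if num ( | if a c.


Common prefix: 'if'
Factored: S -> if S', S' -> num ( | a c


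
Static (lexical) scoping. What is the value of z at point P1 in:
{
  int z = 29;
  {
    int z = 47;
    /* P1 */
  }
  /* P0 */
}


z declared in the same block as P1
z = 47


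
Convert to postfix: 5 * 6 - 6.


Left to right (same or higher precedence on left)
Postfix: 5 6 * 6 -


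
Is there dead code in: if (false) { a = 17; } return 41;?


condition is constant false, so the whole block is unreachable
Dead: 'if (false) { a = 17; }'


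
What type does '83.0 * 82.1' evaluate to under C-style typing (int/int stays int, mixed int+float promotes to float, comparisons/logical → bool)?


Operand types: float * float
Rule: mixed int/float promotes to float; int/int stays int
Result type: float


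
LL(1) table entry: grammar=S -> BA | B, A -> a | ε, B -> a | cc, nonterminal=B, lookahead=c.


For [B, c]: 'c' ∈ FIRST(cc)
Entry: B -> cc


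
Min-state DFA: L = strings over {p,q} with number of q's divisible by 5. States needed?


Track (count of q) mod 5: states 0..4, accept at 0
Minimal DFA: 5 states


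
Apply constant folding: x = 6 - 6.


6 - 6 = 0 at compile time
Optimized: x = 0


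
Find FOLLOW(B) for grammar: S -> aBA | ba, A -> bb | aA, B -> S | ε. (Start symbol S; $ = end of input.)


$ ∈ FOLLOW(S). For each A -> αBβ: add FIRST(β)\{ε} to FOLLOW(B); if β nullable, add FOLLOW(A).
FOLLOW(B) = {a, b}


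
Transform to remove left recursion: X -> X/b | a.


Left-recursive alternatives: X/b; non-recursive: a
Introduce X': X -> aX', X' -> /bX' | ε


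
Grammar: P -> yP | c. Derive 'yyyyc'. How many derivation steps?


Derivation: P => yP => yyP => yyyP => yyyyP => yyyyc
Steps: 5


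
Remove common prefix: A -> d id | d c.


Common prefix: 'd'
Factored: A -> d A', A' -> id | c


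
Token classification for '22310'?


Pattern: digits only
Type: INTEGER_LITERAL


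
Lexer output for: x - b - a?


Scan left to right, longest-match per lexeme
Tokens: ID(x), OP(-), ID(b), OP(-), ID(a)


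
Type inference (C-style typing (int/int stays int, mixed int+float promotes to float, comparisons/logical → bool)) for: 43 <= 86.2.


Operand types: int <= float
Rule: comparison yields bool
Result type: bool


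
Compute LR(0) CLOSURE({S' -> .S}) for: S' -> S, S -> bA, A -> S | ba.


Start: S' -> .S
For each item with dot before a nonterminal B, add B -> .γ for every B-production
Closure: [S' -> .S, S -> .bA]


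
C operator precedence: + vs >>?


'+' is additive (level 9); '>>' is shift (level 8)
Higher level binds tighter
'+' has higher precedence than '>>'


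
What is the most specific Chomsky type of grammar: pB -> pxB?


LHS has context (more than one symbol) and |LHS| ≤ |RHS|
Classification: Type 1 (Context-Sensitive)


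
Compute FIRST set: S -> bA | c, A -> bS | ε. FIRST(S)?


Per alternative of S: FIRST(bA) = {b}; FIRST(c) = {c}
FIRST(S) = {b, c}


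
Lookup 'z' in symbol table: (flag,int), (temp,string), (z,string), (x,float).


Lookup 'z' → type string


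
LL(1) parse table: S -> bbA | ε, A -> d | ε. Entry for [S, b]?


For [S, b]: 'b' ∈ FIRST(bbA)
Entry: S -> bbA


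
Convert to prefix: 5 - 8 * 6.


'*' binds tighter: tree is (- 5 (* 8 6))
Prefix: - 5 * 8 6


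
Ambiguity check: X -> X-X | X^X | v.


'v-v^v' has two parse trees (no precedence encoded between - and ^)
Ambiguous


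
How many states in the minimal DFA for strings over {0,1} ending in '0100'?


Track the longest suffix of input matching a prefix of '0100': 5 classes (prefixes of length 0..4)
Minimal DFA: 5 states


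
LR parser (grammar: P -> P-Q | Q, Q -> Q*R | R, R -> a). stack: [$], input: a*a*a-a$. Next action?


no handle on stack; shift 'a'
Action: shift


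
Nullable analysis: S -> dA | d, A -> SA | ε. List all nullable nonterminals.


A nonterminal is nullable iff some alternative derives ε (directly, or every symbol in it is nullable)
Nullable: {A}


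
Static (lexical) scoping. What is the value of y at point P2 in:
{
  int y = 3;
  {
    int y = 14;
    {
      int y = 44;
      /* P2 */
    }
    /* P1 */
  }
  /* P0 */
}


y declared in the same block as P2
y = 44


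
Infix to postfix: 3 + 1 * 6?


* has higher precedence, evaluate 1*6 first
Postfix: 3 1 6 * +


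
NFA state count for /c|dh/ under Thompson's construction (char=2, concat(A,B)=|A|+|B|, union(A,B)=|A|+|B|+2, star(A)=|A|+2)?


Syntax tree has 3 char leaf(s), 1 union(s), 0 star(s)
chars contribute 3×2 = 6; each union adds +2; each star adds +2
Total: 6 + 2 + 0 = 8 states


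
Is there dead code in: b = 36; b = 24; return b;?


first assignment to b is overwritten before any read
Dead: 'b = 36'


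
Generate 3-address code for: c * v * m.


Break into single-operator statements:
t1 = c * v
t2 = t1 * m


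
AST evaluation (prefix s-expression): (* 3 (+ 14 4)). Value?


Evaluate inner: (+ 14 4) = 18
Evaluate root: (* 3 18) = 54
Result: 54


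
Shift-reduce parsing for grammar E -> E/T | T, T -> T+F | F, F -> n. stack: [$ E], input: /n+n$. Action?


shift '/' to continue E -> E/T
Action: shift


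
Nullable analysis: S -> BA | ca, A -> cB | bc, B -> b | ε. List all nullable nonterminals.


A nonterminal is nullable iff some alternative derives ε (directly, or every symbol in it is nullable)
Nullable: {B}


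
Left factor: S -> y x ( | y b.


Common prefix: 'y'
Factored: S -> y S', S' -> x ( | b


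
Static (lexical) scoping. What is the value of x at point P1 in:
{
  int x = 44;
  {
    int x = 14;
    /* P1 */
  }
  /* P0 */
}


x declared in the same block as P1
x = 14


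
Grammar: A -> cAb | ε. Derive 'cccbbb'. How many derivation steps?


Derivation: A => cAb => ccAbb => cccAbbb => cccbbb
Steps: 4


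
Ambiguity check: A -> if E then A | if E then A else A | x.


dangling else: 'if E then if E then x else x' parses two ways
Ambiguous


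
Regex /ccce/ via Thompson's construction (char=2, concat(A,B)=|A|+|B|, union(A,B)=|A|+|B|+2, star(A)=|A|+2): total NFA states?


Syntax tree has 4 char leaf(s), 0 union(s), 0 star(s)
chars contribute 4×2 = 8; each union adds +2; each star adds +2
Total: 8 + 0 + 0 = 8 states


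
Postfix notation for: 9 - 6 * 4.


* has higher precedence, evaluate 6*4 first
Postfix: 9 6 4 * -


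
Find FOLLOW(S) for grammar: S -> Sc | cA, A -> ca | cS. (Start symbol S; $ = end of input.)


$ ∈ FOLLOW(S). For each A -> αBβ: add FIRST(β)\{ε} to FOLLOW(B); if β nullable, add FOLLOW(A).
FOLLOW(S) = {$, c}


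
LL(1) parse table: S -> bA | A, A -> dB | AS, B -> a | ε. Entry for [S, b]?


For [S, b]: 'b' ∈ FIRST(bA)
Entry: S -> bA


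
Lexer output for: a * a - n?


Scan left to right, longest-match per lexeme
Tokens: ID(a), OP(*), ID(a), OP(-), ID(n)


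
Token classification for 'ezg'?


Pattern: letter/underscore followed by alphanumerics, not a keyword
Type: IDENTIFIER


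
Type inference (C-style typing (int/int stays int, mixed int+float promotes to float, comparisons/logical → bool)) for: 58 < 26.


Operand types: int < int
Rule: comparison yields bool
Result type: bool


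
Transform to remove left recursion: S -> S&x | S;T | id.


Left-recursive alternatives: S&x, S;T; non-recursive: id
Introduce S': S -> idS', S' -> &xS' | ;TS' | ε


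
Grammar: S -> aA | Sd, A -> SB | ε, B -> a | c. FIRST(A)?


Per alternative of A: FIRST(SB) = {a}; FIRST(ε) = {ε}
FIRST(A) = {a, ε}


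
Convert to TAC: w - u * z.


Break into single-operator statements:
t1 = u * z
t2 = w - t1


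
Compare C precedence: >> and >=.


'>>' is shift (level 8); '>=' is relational (level 7)
Higher level binds tighter
'>>' has higher precedence than '>='


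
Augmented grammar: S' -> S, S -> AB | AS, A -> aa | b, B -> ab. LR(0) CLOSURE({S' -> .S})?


Start: S' -> .S
For each item with dot before a nonterminal B, add B -> .γ for every B-production
Closure: [S' -> .S, S -> .AB, S -> .AS, A -> .aa, A -> .b]


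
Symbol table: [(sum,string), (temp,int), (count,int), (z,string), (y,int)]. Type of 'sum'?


Lookup 'sum' → type string


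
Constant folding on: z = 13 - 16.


13 - 16 = -3 at compile time
Optimized: z = -3


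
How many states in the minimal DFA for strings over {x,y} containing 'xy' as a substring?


KMP-style automaton: 2 progress states + 1 absorbing accept = 3
Minimal DFA: 3 states


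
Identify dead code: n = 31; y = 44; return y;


n is assigned but never read
Dead: 'n = 31'


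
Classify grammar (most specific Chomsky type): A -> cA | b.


Right-linear: every RHS is a terminal or a terminal followed by one nonterminal
Classification: Type 3 (Regular)


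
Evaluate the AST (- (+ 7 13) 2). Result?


Evaluate inner: (+ 7 13) = 20
Evaluate root: (- 20 2) = 18
Result: 18


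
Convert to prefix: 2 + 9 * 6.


'*' binds tighter: tree is (+ 2 (* 9 6))
Prefix: + 2 * 9 6


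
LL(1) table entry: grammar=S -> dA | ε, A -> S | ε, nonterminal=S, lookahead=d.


For [S, d]: 'd' ∈ FIRST(dA)
Entry: S -> dA


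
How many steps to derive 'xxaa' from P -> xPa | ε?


Derivation: P => xPa => xxPaa => xxaa
Steps: 3


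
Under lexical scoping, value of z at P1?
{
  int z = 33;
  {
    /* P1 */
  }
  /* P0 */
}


P1's block does not declare z; resolves to the enclosing declaration at depth 0
z = 33


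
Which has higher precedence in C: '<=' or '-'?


'-' is additive (level 9); '<=' is relational (level 7)
Higher level binds tighter
'-' has higher precedence than '<='


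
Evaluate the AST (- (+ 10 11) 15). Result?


Evaluate inner: (+ 10 11) = 21
Evaluate root: (- 21 15) = 6
Result: 6


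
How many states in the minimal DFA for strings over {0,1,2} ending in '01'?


Track the longest suffix of input matching a prefix of '01': 3 classes (prefixes of length 0..2)
Minimal DFA: 3 states


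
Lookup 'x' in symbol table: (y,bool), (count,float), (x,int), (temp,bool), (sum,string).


Lookup 'x' → type int


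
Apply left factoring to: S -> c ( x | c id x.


Common prefix: 'c'
Factored: S -> c S', S' -> ( x | id x


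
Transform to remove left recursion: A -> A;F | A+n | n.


Left-recursive alternatives: A;F, A+n; non-recursive: n
Introduce A': A -> nA', A' -> ;FA' | +nA' | ε


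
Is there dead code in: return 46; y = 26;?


statement follows a return and is unreachable
Dead: 'y = 26'


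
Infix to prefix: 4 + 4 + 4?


left-to-right (same/higher precedence on left): tree is (+ (+ 4 4) 4)
Prefix: + + 4 4 4


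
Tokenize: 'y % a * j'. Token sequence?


Scan left to right, longest-match per lexeme
Tokens: ID(y), OP(%), ID(a), OP(*), ID(j)


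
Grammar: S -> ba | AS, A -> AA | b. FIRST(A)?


Per alternative of A: FIRST(AA) = {b}; FIRST(b) = {b}
FIRST(A) = {b}


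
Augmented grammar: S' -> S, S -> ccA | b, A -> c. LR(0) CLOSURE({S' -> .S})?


Start: S' -> .S
For each item with dot before a nonterminal B, add B -> .γ for every B-production
Closure: [S' -> .S, S -> .ccA, S -> .b]


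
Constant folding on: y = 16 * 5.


16 * 5 = 80 at compile time
Optimized: y = 80


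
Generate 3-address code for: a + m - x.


Break into single-operator statements:
t1 = a + m
t2 = t1 - x


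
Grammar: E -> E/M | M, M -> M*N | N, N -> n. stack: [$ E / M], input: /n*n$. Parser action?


handle 'E/M' on top; lookahead ∈ FOLLOW(E) = {/, $}
Action: reduce (E -> E/M)


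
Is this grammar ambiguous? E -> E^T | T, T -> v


precedence layered via separate nonterminal T: deterministic
Unambiguous


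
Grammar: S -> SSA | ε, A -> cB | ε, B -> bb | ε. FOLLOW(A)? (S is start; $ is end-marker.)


$ ∈ FOLLOW(S). For each A -> αBβ: add FIRST(β)\{ε} to FOLLOW(B); if β nullable, add FOLLOW(A).
FOLLOW(A) = {$, c}


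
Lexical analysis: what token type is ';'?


Pattern: delimiter/punctuation
Type: PUNCTUATION


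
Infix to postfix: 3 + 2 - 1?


Left to right (same or higher precedence on left)
Postfix: 3 2 + 1 -


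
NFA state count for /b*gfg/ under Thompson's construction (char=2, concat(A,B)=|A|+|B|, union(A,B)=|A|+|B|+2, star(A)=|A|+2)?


Syntax tree has 4 char leaf(s), 0 union(s), 1 star(s)
chars contribute 4×2 = 8; each union adds +2; each star adds +2
Total: 8 + 0 + 2 = 10 states


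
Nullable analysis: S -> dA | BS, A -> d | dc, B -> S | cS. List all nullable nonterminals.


A nonterminal is nullable iff some alternative derives ε (directly, or every symbol in it is nullable)
Nullable: {}


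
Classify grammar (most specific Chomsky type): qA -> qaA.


LHS has context (more than one symbol) and |LHS| ≤ |RHS|
Classification: Type 1 (Context-Sensitive)


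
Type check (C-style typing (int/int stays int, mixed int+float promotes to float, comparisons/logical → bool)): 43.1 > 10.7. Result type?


Operand types: float > float
Rule: comparison yields bool
Result type: bool


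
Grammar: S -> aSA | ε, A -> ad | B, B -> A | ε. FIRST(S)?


Per alternative of S: FIRST(aSA) = {a}; FIRST(ε) = {ε}
FIRST(S) = {a, ε}


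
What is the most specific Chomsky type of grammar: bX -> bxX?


LHS has context (more than one symbol) and |LHS| ≤ |RHS|
Classification: Type 1 (Context-Sensitive)


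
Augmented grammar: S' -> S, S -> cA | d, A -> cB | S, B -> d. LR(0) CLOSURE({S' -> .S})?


Start: S' -> .S
For each item with dot before a nonterminal B, add B -> .γ for every B-production
Closure: [S' -> .S, S -> .cA, S -> .d]


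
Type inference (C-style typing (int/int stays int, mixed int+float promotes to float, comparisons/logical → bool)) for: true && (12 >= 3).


Operand types: bool && bool
Rule: logical operators take bool operands and yield bool
Result type: bool


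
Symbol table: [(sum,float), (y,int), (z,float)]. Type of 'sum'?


Lookup 'sum' → type float


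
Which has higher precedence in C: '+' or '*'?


'*' is multiplicative (level 10); '+' is additive (level 9)
Higher level binds tighter
'*' has higher precedence than '+'


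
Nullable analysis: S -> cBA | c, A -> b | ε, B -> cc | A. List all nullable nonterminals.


A nonterminal is nullable iff some alternative derives ε (directly, or every symbol in it is nullable)
Nullable: {A, B}


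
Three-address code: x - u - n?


Break into single-operator statements:
t1 = x - u
t2 = t1 - n


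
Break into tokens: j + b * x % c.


Scan left to right, longest-match per lexeme
Tokens: ID(j), OP(+), ID(b), OP(*), ID(x), OP(%), ID(c)


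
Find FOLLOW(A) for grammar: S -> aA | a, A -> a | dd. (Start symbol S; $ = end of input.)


$ ∈ FOLLOW(S). For each A -> αBβ: add FIRST(β)\{ε} to FOLLOW(B); if β nullable, add FOLLOW(A).
FOLLOW(A) = {$}


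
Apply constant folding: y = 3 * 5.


3 * 5 = 15 at compile time
Optimized: y = 15


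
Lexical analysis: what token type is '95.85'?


Pattern: digits with a decimal point
Type: FLOAT_LITERAL


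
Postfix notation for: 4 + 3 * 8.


* has higher precedence, evaluate 3*8 first
Postfix: 4 3 8 * +


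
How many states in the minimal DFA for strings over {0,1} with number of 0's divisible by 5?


Track (count of 0) mod 5: states 0..4, accept at 0
Minimal DFA: 5 states


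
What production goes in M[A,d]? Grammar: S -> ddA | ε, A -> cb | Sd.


For [A, d]: 'd' ∈ FIRST(Sd)
Entry: A -> Sd


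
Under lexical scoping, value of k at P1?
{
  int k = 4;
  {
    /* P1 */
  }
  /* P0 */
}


P1's block does not declare k; resolves to the enclosing declaration at depth 0
k = 4


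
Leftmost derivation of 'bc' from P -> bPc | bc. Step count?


Derivation: P => bc
Steps: 1


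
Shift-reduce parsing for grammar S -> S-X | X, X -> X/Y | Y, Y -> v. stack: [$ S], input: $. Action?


start symbol S on stack, input exhausted
Action: accept


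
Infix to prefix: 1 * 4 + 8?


left-to-right (same/higher precedence on left): tree is (+ (* 1 4) 8)
Prefix: + * 1 4 8


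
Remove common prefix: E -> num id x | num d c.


Common prefix: 'num'
Factored: E -> num E', E' -> id x | d c


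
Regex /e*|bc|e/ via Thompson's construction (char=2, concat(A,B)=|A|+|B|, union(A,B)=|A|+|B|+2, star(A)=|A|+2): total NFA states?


Syntax tree has 4 char leaf(s), 2 union(s), 1 star(s)
chars contribute 4×2 = 8; each union adds +2; each star adds +2
Total: 8 + 4 + 2 = 14 states


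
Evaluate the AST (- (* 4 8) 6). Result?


Evaluate inner: (* 4 8) = 32
Evaluate root: (- 32 6) = 26
Result: 26


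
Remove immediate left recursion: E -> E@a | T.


Left-recursive alternatives: E@a; non-recursive: T
Introduce E': E -> TE', E' -> @aE' | ε


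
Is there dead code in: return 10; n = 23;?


statement follows a return and is unreachable
Dead: 'n = 23'


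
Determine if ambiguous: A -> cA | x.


right-linear, alternatives start with distinct terminals 'c' vs 'x': unique leftmost derivation
Unambiguous


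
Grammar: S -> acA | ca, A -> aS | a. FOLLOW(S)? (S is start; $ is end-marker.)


$ ∈ FOLLOW(S). For each A -> αBβ: add FIRST(β)\{ε} to FOLLOW(B); if β nullable, add FOLLOW(A).
FOLLOW(S) = {$}


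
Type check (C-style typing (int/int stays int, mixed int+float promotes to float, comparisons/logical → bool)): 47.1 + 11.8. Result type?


Operand types: float + float
Rule: mixed int/float promotes to float; int/int stays int
Result type: float


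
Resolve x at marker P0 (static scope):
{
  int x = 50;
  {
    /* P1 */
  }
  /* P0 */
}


x declared in the same block as P0
x = 50


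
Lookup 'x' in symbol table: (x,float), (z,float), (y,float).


Lookup 'x' → type float


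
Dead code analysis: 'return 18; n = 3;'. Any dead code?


statement follows a return and is unreachable
Dead: 'n = 3'


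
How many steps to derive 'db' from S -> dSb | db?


Derivation: S => db
Steps: 1


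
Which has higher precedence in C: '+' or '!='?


'+' is additive (level 9); '!=' is equality (level 6)
Higher level binds tighter
'+' has higher precedence than '!='


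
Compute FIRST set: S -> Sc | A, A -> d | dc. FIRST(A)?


Per alternative of A: FIRST(d) = {d}; FIRST(dc) = {d}
FIRST(A) = {d}


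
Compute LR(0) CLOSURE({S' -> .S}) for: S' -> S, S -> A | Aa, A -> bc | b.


Start: S' -> .S
For each item with dot before a nonterminal B, add B -> .γ for every B-production
Closure: [S' -> .S, S -> .A, S -> .Aa, A -> .bc, A -> .b]


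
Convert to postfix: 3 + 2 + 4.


Left to right (same or higher precedence on left)
Postfix: 3 2 + 4 +


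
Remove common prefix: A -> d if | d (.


Common prefix: 'd'
Factored: A -> d A', A' -> if | (


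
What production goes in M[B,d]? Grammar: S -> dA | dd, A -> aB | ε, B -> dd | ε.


For [B, d]: 'd' ∈ FIRST(dd)
Entry: B -> dd


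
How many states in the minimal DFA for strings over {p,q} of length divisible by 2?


Track length mod 2: states 0..1, accept at 0
Minimal DFA: 2 states


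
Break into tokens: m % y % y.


Scan left to right, longest-match per lexeme
Tokens: ID(m), OP(%), ID(y), OP(%), ID(y)


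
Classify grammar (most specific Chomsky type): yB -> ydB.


LHS has context (more than one symbol) and |LHS| ≤ |RHS|
Classification: Type 1 (Context-Sensitive)


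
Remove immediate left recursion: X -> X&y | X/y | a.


Left-recursive alternatives: X&y, X/y; non-recursive: a
Introduce X': X -> aX', X' -> &yX' | /yX' | ε


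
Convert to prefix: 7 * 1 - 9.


left-to-right (same/higher precedence on left): tree is (- (* 7 1) 9)
Prefix: - * 7 1 9


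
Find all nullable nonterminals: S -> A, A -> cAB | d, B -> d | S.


A nonterminal is nullable iff some alternative derives ε (directly, or every symbol in it is nullable)
Nullable: {}


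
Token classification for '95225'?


Pattern: digits only
Type: INTEGER_LITERAL


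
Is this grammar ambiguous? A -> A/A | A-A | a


'a/a-a' has two parse trees (no precedence encoded between / and -)
Ambiguous


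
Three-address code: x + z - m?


Break into single-operator statements:
t1 = x + z
t2 = t1 - m


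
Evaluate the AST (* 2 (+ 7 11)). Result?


Evaluate inner: (+ 7 11) = 18
Evaluate root: (* 2 18) = 36
Result: 36


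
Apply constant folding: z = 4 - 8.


4 - 8 = -4 at compile time
Optimized: z = -4


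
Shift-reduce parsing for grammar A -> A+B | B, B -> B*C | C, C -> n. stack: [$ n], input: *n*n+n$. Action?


'n' on top is the handle for C -> n
Action: reduce (C -> n)


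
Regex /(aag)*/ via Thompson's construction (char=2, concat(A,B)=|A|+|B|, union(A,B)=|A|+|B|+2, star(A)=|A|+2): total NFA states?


Syntax tree has 3 char leaf(s), 0 union(s), 1 star(s)
chars contribute 3×2 = 6; each union adds +2; each star adds +2
Total: 6 + 0 + 2 = 8 states


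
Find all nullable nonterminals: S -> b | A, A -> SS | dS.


A nonterminal is nullable iff some alternative derives ε (directly, or every symbol in it is nullable)
Nullable: {}


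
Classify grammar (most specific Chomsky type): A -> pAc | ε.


Single nonterminal LHS, but p^n c^n is not regular
Classification: Type 2 (Context-Free)


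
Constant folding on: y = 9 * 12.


9 * 12 = 108 at compile time
Optimized: y = 108


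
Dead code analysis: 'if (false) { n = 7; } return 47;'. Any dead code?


condition is constant false, so the whole block is unreachable
Dead: 'if (false) { n = 7; }'


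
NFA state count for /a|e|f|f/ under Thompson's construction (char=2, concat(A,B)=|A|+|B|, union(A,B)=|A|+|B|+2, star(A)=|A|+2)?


Syntax tree has 4 char leaf(s), 3 union(s), 0 star(s)
chars contribute 4×2 = 8; each union adds +2; each star adds +2
Total: 8 + 6 + 0 = 14 states


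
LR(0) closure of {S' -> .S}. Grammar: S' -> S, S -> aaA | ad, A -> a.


Start: S' -> .S
For each item with dot before a nonterminal B, add B -> .γ for every B-production
Closure: [S' -> .S, S -> .aaA, S -> .ad]


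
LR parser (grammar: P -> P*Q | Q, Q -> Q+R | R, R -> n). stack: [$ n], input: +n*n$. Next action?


'n' on top is the handle for R -> n
Action: reduce (R -> n)


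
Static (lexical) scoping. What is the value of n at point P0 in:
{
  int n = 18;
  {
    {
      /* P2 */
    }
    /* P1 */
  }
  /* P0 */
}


n declared in the same block as P0
n = 18


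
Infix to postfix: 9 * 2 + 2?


Left to right (same or higher precedence on left)
Postfix: 9 2 * 2 +


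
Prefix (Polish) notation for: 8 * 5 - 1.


left-to-right (same/higher precedence on left): tree is (- (* 8 5) 1)
Prefix: - * 8 5 1


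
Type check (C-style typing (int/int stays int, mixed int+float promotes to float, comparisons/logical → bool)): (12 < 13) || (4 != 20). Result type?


Operand types: bool || bool
Rule: logical operators take bool operands and yield bool
Result type: bool
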